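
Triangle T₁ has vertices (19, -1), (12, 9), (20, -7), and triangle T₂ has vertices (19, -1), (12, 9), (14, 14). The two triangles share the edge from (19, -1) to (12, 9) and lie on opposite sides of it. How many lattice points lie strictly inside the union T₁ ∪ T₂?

The union is the simple quadrilateral with vertices (19, -1), (20, -7), (12, 9), (14, 14) in order.
The shoelace formula gives twice the area as |[19·(-7) − 20·(-1)] + [20·9 − 12·(-7)] + [12·14 − 14·9] + [14·(-1) − 19·14]| = 87, so the area is 87/2.
Along each edge there are gcd(|Δx|,|Δy|)+1 lattice points, so counting each shared vertex once the boundary has gcd(1,6) + gcd(8,16) + gcd(2,5) + gcd(5,15) = 1+8+1+5 = 15.
By Pick's theorem I = A − B/2 + 1 = 87/2 − 15/2 + 1 = 37.

37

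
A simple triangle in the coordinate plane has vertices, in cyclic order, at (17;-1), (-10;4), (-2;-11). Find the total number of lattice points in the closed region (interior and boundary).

The shoelace formula gives twice the area as |(17·4 − (-10)·(-1)) + ((-10)·(-11) − (-2)·4) + ((-2)·(-1) − 17·(-11))| = 365, so the area is 182.5.
Summing gcd(|Δx|,|Δy|) over the edges gives the boundary count: gcd(27,5) + gcd(8,15) + gcd(19,10) = 1+1+1 = 3.
Pick's theorem gives I = A − B/2 + 1 = 182.5 − 3/2 + 1 = 182, so the closed region contains I + B = 182 + 3 = 185 lattice points.

185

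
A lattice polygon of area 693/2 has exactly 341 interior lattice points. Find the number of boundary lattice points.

13

Pick's theorem gives A = I + B/2 − 1, so B = 2(A − I + 1) = 2(693/2 − 341 + 1) = 13.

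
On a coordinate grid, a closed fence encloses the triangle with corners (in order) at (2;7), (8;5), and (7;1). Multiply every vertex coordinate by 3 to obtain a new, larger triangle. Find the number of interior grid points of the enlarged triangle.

112

Using the shoelace formula, 2A = |(2·5 − 8·7) + (8·1 − 7·5) + (7·7 − 2·1)| = 26, so the area is 13.
Along each edge there are gcd(|Δx|,|Δy|)+1 lattice points, so counting each shared vertex once the boundary has gcd(6,2) + gcd(1,4) + gcd(5,6) = 2+1+1 = 4.
Scaling by 3 multiplies the area by 3² = 9 (so the new area is 117) and multiplies the boundary lattice-point count by 3, giving 12.
By Pick's theorem, the interior count of the dilated polygon is 117 − 12/2 + 1 = 112.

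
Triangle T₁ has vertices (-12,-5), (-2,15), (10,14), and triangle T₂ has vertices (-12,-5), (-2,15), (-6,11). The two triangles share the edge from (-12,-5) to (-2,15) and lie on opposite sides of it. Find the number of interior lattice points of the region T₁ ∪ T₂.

142

The union is the simple quadrilateral with vertices (-12,-5), (10,14), (-2,15), (-6,11) in order.
By the shoelace formula, twice the signed area is |[(-12)·14 − 10·(-5)] + [10·15 − (-2)·14] + [(-2)·11 − (-6)·15] + [(-6)·(-5) − (-12)·11]| = 290, so the area is 145.
The number of boundary lattice points is Σ gcd(|Δx|,|Δy|) = gcd(22,19) + gcd(12,1) + gcd(4,4) + gcd(6,16) = 1+1+4+2 = 8.
By Pick's theorem I = A − B/2 + 1 = 145 − 8/2 + 1 = 142.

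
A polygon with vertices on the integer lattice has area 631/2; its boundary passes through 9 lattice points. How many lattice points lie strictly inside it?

Pick's theorem A = I + B/2 − 1 rearranges to I = A − B/2 + 1 = 631/2 − 9/2 + 1 = 312.

312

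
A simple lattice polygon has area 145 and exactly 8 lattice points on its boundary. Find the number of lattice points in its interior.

Pick's theorem A = I + B/2 − 1 rearranges to I = A − B/2 + 1 = 145 − 8/2 + 1 = 142.

142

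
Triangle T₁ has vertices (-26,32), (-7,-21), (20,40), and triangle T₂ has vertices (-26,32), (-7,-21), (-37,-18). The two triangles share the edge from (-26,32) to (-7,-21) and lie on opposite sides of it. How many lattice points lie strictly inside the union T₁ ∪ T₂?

The union is the simple quadrilateral with vertices (-26,32), (20,40), (-7,-21), (-37,-18) in order.
Using the shoelace formula, 2A = |[(-26)·40 − 20·32] + [20·(-21) − (-7)·40] + [(-7)·(-18) − (-37)·(-21)] + [(-37)·32 − (-26)·(-18)]| = 4123, so the area is 2061.5.
Summing gcd(|Δx|,|Δy|) over the edges gives the boundary count: gcd(46,8) + gcd(27,61) + gcd(30,3) + gcd(11,50) = 2+1+3+1 = 7.
By Pick's theorem I = A − B/2 + 1 = 2061.5 − 7/2 + 1 = 2059.

2059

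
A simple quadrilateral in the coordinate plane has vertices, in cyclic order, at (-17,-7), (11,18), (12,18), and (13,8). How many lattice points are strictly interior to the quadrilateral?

162

Using the shoelace formula, 2A = |[(-17)·18 − 11·(-7)] + [11·18 − 12·18] + [12·8 − 13·18] + [13·(-7) − (-17)·8]| = 340, so the area is 170.
Along each edge there are gcd(|Δx|,|Δy|)+1 lattice points, so counting each shared vertex once the boundary has gcd(28,25) + gcd(1,0) + gcd(1,10) + gcd(30,15) = 1+1+1+15 = 18.
By Pick's theorem A = I + B/2 − 1, so I = 170 − 18/2 + 1 = 162.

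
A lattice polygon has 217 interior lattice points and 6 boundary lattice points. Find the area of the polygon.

219

By Pick's theorem, A = I + B/2 − 1 = 217 + 6/2 − 1 = 219.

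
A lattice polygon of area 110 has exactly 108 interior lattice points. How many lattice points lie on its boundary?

Pick's theorem gives A = I + B/2 − 1, so B = 2(A − I + 1) = 2(110 − 108 + 1) = 6.

6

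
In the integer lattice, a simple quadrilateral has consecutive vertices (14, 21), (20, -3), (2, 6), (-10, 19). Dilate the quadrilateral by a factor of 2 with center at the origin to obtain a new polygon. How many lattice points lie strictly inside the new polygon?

The shoelace formula gives twice the area as |[14·(-3) − 20·21] + [20·6 − 2·(-3)] + [2·19 − (-10)·6] + [(-10)·21 − 14·19]| = 714, so the area is 357.
The number of boundary lattice points is Σ gcd(|Δx|,|Δy|) = gcd(6,24) + gcd(18,9) + gcd(12,13) + gcd(24,2) = 6+9+1+2 = 18.
Scaling by 2 multiplies the area by 2² = 4 (so the new area is 1428) and multiplies the boundary lattice-point count by 2, giving 36.
By Pick's theorem, the interior count of the dilated polygon is 1428 − 36/2 + 1 = 1411.

1411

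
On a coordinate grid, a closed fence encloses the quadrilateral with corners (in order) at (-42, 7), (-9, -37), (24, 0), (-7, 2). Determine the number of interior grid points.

1286

By the shoelace formula, twice the signed area is |((-42)·(-37) − (-9)·7) + ((-9)·0 − 24·(-37)) + (24·2 − (-7)·0) + ((-7)·7 − (-42)·2)| = 2588, so the area is 1294.
The number of boundary lattice points is Σ gcd(|Δx|,|Δy|) = gcd(33,44) + gcd(33,37) + gcd(31,2) + gcd(35,5) = 11+1+1+5 = 18.
Pick's theorem gives I = A − B/2 + 1 = 1294 − 18/2 + 1 = 1286.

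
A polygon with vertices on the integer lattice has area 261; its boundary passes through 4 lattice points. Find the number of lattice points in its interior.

260

Pick's theorem A = I + B/2 − 1 rearranges to I = A − B/2 + 1 = 261 − 4/2 + 1 = 260.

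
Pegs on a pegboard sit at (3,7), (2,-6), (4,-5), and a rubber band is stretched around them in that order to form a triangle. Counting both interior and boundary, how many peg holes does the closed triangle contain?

The shoelace formula gives twice the area as |(3·(-6) − 2·7) + (2·(-5) − 4·(-6)) + (4·7 − 3·(-5))| = 25, so the area is 12.5.
Summing gcd(|Δx|,|Δy|) over the edges gives the boundary count: gcd(1,13) + gcd(2,1) + gcd(1,12) = 1+1+1 = 3.
Pick's theorem gives I = A − B/2 + 1 = 12.5 − 3/2 + 1 = 12, so the closed region contains I + B = 12 + 3 = 15 lattice points.

15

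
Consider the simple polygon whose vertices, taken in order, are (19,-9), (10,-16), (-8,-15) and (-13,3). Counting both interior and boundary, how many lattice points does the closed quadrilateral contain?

330

By the shoelace formula, twice the signed area is |(19·(-16) − 10·(-9)) + (10·(-15) − (-8)·(-16)) + ((-8)·3 − (-13)·(-15)) + ((-13)·(-9) − 19·3)| = 651, so the area is 325.5.
Summing gcd(|Δx|,|Δy|) over the edges gives the boundary count: gcd(9,7) + gcd(18,1) + gcd(5,18) + gcd(32,12) = 1+1+1+4 = 7.
Pick's theorem gives I = A − B/2 + 1 = 325.5 − 7/2 + 1 = 323, so the closed region contains I + B = 323 + 7 = 330 lattice points.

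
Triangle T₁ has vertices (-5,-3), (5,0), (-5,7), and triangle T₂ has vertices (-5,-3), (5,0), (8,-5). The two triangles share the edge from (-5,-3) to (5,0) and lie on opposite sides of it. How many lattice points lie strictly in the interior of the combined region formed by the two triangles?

74

The union is the simple quadrilateral with vertices (-5,-3), (-5,7), (5,0), (8,-5) in order.
Using the shoelace formula, 2A = |[(-5)·7 − (-5)·(-3)] + [(-5)·0 − 5·7] + [5·(-5) − 8·0] + [8·(-3) − (-5)·(-5)]| = 159, so the area is 79.5.
Summing gcd(|Δx|,|Δy|) over the edges gives the boundary count: gcd(0,10) + gcd(10,7) + gcd(3,5) + gcd(13,2) = 10+1+1+1 = 13.
By Pick's theorem I = A − B/2 + 1 = 79.5 − 13/2 + 1 = 74.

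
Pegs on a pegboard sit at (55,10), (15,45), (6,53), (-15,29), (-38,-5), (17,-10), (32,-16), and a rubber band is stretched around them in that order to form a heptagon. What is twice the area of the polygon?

6709

The shoelace formula gives twice the area as |[55·45 − 15·10] + [15·53 − 6·45] + [6·29 − (-15)·53] + [(-15)·(-5) − (-38)·29] + [(-38)·(-10) − 17·(-5)] + [17·(-16) − 32·(-10)] + [32·10 − 55·(-16)]| = 6709, so the area is 6709/2.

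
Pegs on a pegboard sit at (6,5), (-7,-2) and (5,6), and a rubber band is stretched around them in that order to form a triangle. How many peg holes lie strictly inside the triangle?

The shoelace formula gives twice the area as |(6·(-2) − (-7)·5) + ((-7)·6 − 5·(-2)) + (5·5 − 6·6)| = 20, so the area is 10.
Along each edge there are gcd(|Δx|,|Δy|)+1 lattice points, so counting each shared vertex once the boundary has gcd(13,7) + gcd(12,8) + gcd(1,1) = 1+4+1 = 6.
Pick's theorem gives I = A − B/2 + 1 = 10 − 6/2 + 1 = 8.

8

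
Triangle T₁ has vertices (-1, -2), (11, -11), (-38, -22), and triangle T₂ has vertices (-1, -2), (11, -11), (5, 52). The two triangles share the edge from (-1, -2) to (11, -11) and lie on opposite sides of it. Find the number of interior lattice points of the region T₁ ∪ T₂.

The union is the simple quadrilateral with vertices (-1, -2), (-38, -22), (11, -11), (5, 52) in order.
By the shoelace formula, twice the signed area is |[(-1)·(-22) − (-38)·(-2)] + [(-38)·(-11) − 11·(-22)] + [11·52 − 5·(-11)] + [5·(-2) − (-1)·52]| = 1275, so the area is 1275/2.
Summing gcd(|Δx|,|Δy|) over the edges gives the boundary count: gcd(37,20) + gcd(49,11) + gcd(6,63) + gcd(6,54) = 1+1+3+6 = 11.
By Pick's theorem I = A − B/2 + 1 = 1275/2 − 11/2 + 1 = 633.

633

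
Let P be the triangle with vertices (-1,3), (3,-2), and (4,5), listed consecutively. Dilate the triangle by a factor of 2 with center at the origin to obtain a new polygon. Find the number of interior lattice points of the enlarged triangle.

64

By the shoelace formula, twice the signed area is |[(-1)·(-2) − 3·3] + [3·5 − 4·(-2)] + [4·3 − (-1)·5]| = 33, so the area is 16.5.
The number of boundary lattice points is Σ gcd(|Δx|,|Δy|) = gcd(4,5) + gcd(1,7) + gcd(5,2) = 1+1+1 = 3.
Scaling by 2 multiplies the area by 2² = 4 (so the new area is 66) and multiplies the boundary lattice-point count by 2, giving 6.
By Pick's theorem, the interior count of the dilated polygon is 66 − 6/2 + 1 = 64.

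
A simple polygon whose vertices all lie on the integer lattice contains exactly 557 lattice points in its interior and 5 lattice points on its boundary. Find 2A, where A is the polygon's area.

1117

By Pick's theorem, A = I + B/2 − 1 = 557 + 5/2 − 1 = 1117/2.
Hence 2A = 1117.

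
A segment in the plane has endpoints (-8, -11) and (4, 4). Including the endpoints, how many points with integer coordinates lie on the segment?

4

The number of lattice points on a segment between lattice points is gcd(|Δx|,|Δy|) + 1 = gcd(12,15) + 1 = 3 + 1 = 4.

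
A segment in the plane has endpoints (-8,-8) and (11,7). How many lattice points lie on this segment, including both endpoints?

2

The number of lattice points on a segment between lattice points is gcd(|Δx|,|Δy|) + 1 = gcd(19,15) + 1 = 1 + 1 = 2.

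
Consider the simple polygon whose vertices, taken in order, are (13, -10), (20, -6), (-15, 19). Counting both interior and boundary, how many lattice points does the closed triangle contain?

By the shoelace formula, twice the signed area is |(13·(-6) − 20·(-10)) + (20·19 − (-15)·(-6)) + ((-15)·(-10) − 13·19)| = 315, so the area is 315/2.
Summing gcd(|Δx|,|Δy|) over the edges gives the boundary count: gcd(7,4) + gcd(35,25) + gcd(28,29) = 1+5+1 = 7.
Pick's theorem gives I = A − B/2 + 1 = 315/2 − 7/2 + 1 = 155, so the closed region contains I + B = 155 + 7 = 162 lattice points.

162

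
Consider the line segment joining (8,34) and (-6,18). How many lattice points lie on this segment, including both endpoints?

The number of lattice points on a segment between lattice points is gcd(|Δx|,|Δy|) + 1 = gcd(14,16) + 1 = 2 + 1 = 3.

3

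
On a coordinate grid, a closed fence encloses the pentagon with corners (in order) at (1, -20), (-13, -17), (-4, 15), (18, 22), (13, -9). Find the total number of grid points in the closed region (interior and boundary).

The shoelace formula gives twice the area as |[1·(-17) − (-13)·(-20)] + [(-13)·15 − (-4)·(-17)] + [(-4)·22 − 18·15] + [18·(-9) − 13·22] + [13·(-20) − 1·(-9)]| = 1597, so the area is 1597/2.
Summing gcd(|Δx|,|Δy|) over the edges gives the boundary count: gcd(14,3) + gcd(9,32) + gcd(22,7) + gcd(5,31) + gcd(12,11) = 1+1+1+1+1 = 5.
Pick's theorem gives I = A − B/2 + 1 = 1597/2 − 5/2 + 1 = 797, so the closed region contains I + B = 797 + 5 = 802 lattice points.

802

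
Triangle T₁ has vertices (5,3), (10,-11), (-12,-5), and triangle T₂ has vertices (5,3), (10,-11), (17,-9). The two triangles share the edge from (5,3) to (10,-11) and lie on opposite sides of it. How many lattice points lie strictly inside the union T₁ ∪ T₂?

186

The union is the simple quadrilateral with vertices (5,3), (-12,-5), (10,-11), (17,-9) in order.
By the shoelace formula, twice the signed area is |[5·(-5) − (-12)·3] + [(-12)·(-11) − 10·(-5)] + [10·(-9) − 17·(-11)] + [17·3 − 5·(-9)]| = 386, so the area is 193.
Along each edge there are gcd(|Δx|,|Δy|)+1 lattice points, so counting each shared vertex once the boundary has gcd(17,8) + gcd(22,6) + gcd(7,2) + gcd(12,12) = 1+2+1+12 = 16.
By Pick's theorem I = A − B/2 + 1 = 193 − 16/2 + 1 = 186.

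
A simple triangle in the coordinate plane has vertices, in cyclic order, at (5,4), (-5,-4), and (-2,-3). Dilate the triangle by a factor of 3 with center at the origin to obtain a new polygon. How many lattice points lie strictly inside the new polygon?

49

By the shoelace formula, twice the signed area is |(5·(-4) − (-5)·4) + ((-5)·(-3) − (-2)·(-4)) + ((-2)·4 − 5·(-3))| = 14, so the area is 7.
Along each edge there are gcd(|Δx|,|Δy|)+1 lattice points, so counting each shared vertex once the boundary has gcd(10,8) + gcd(3,1) + gcd(7,7) = 2+1+7 = 10.
Scaling by 3 multiplies the area by 3² = 9 (so the new area is 63) and multiplies the boundary lattice-point count by 3, giving 30.
By Pick's theorem, the interior count of the dilated polygon is 63 − 30/2 + 1 = 49.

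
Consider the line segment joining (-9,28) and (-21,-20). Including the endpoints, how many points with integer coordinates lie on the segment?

13

The number of lattice points on a segment between lattice points is gcd(|Δx|,|Δy|) + 1 = gcd(12,48) + 1 = 12 + 1 = 13.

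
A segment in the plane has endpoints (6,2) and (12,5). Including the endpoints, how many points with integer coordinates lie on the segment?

4

The number of lattice points on a segment between lattice points is gcd(|Δx|,|Δy|) + 1 = gcd(6,3) + 1 = 3 + 1 = 4.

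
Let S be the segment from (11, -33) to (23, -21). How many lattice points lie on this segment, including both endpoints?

13

The number of lattice points on a segment between lattice points is gcd(|Δx|,|Δy|) + 1 = gcd(12,12) + 1 = 12 + 1 = 13.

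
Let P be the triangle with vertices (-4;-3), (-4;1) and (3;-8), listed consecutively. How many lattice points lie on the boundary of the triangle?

The number of boundary lattice points is Σ gcd(|Δx|,|Δy|) = gcd(0,4) + gcd(7,9) + gcd(7,5) = 4+1+1 = 6.

6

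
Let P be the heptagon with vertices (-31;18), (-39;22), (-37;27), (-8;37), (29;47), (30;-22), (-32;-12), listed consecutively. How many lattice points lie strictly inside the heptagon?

By the shoelace formula, twice the signed area is |[(-31)·22 − (-39)·18] + [(-39)·27 − (-37)·22] + [(-37)·37 − (-8)·27] + [(-8)·47 − 29·37] + [29·(-22) − 30·47] + [30·(-12) − (-32)·(-22)] + [(-32)·18 − (-31)·(-12)]| = 6881, so the area is 6881/2.
Summing gcd(|Δx|,|Δy|) over the edges gives the boundary count: gcd(8,4) + gcd(2,5) + gcd(29,10) + gcd(37,10) + gcd(1,69) + gcd(62,10) + gcd(1,30) = 4+1+1+1+1+2+1 = 11.
Pick's theorem gives I = A − B/2 + 1 = 6881/2 − 11/2 + 1 = 3436.

3436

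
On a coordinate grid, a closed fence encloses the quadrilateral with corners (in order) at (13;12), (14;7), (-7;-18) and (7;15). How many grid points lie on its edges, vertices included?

Along each edge there are gcd(|Δx|,|Δy|)+1 lattice points, so counting each shared vertex once the boundary has gcd(1,5) + gcd(21,25) + gcd(14,33) + gcd(6,3) = 1+1+1+3 = 6.

6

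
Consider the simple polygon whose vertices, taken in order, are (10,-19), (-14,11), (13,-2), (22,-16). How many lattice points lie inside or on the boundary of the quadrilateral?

353

The shoelace formula gives twice the area as |[10·11 − (-14)·(-19)] + [(-14)·(-2) − 13·11] + [13·(-16) − 22·(-2)] + [22·(-19) − 10·(-16)]| = 693, so the area is 346.5.
Along each edge there are gcd(|Δx|,|Δy|)+1 lattice points, so counting each shared vertex once the boundary has gcd(24,30) + gcd(27,13) + gcd(9,14) + gcd(12,3) = 6+1+1+3 = 11.
Pick's theorem gives I = A − B/2 + 1 = 346.5 − 11/2 + 1 = 342, so the closed region contains I + B = 342 + 11 = 353 lattice points.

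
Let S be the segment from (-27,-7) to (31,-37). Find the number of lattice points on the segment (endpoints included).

3

The number of lattice points on a segment between lattice points is gcd(|Δx|,|Δy|) + 1 = gcd(58,30) + 1 = 2 + 1 = 3.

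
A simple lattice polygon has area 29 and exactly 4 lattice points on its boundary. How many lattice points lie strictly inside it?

Pick's theorem A = I + B/2 − 1 rearranges to I = A − B/2 + 1 = 29 − 4/2 + 1 = 28.

28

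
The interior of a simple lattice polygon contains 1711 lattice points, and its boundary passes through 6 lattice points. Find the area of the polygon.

1713

Pick's theorem states A = I + B/2 − 1, so A = 1711 + 6/2 − 1 = 1713.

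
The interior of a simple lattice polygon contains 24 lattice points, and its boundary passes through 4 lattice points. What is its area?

Pick's theorem states A = I + B/2 − 1, so A = 24 + 4/2 − 1 = 25.

25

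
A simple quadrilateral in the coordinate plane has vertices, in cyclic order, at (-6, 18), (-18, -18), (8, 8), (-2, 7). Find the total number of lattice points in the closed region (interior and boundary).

Using the shoelace formula, 2A = |[(-6)·(-18) − (-18)·18] + [(-18)·8 − 8·(-18)] + [8·7 − (-2)·8] + [(-2)·18 − (-6)·7]| = 510, so the area is 255.
Summing gcd(|Δx|,|Δy|) over the edges gives the boundary count: gcd(12,36) + gcd(26,26) + gcd(10,1) + gcd(4,11) = 12+26+1+1 = 40.
Pick's theorem gives I = A − B/2 + 1 = 255 − 40/2 + 1 = 236, so the closed region contains I + B = 236 + 40 = 276 lattice points.

276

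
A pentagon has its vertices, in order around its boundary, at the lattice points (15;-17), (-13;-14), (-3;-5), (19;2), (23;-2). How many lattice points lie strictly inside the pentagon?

379

Using the shoelace formula, 2A = |[15·(-14) − (-13)·(-17)] + [(-13)·(-5) − (-3)·(-14)] + [(-3)·2 − 19·(-5)] + [19·(-2) − 23·2] + [23·(-17) − 15·(-2)]| = 764, so the area is 382.
The number of boundary lattice points is Σ gcd(|Δx|,|Δy|) = gcd(28,3) + gcd(10,9) + gcd(22,7) + gcd(4,4) + gcd(8,15) = 1+1+1+4+1 = 8.
Pick's theorem gives I = A − B/2 + 1 = 382 − 8/2 + 1 = 379.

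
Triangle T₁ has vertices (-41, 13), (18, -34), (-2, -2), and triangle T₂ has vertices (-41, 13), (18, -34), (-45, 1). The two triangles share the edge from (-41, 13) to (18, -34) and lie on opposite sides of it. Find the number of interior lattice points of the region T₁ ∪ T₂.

The union is the simple quadrilateral with vertices (-41, 13), (-2, -2), (18, -34), (-45, 1) in order.
The shoelace formula gives twice the area as |[(-41)·(-2) − (-2)·13] + [(-2)·(-34) − 18·(-2)] + [18·1 − (-45)·(-34)] + [(-45)·13 − (-41)·1]| = 1844, so the area is 922.
Summing gcd(|Δx|,|Δy|) over the edges gives the boundary count: gcd(39,15) + gcd(20,32) + gcd(63,35) + gcd(4,12) = 3+4+7+4 = 18.
By Pick's theorem I = A − B/2 + 1 = 922 − 18/2 + 1 = 914.

914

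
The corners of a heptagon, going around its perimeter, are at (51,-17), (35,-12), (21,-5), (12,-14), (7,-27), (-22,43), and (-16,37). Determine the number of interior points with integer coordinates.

The shoelace formula gives twice the area as |[51·(-12) − 35·(-17)] + [35·(-5) − 21·(-12)] + [21·(-14) − 12·(-5)] + [12·(-27) − 7·(-14)] + [7·43 − (-22)·(-27)] + [(-22)·37 − (-16)·43] + [(-16)·(-17) − 51·37]| = 2434, so the area is 1217.
Along each edge there are gcd(|Δx|,|Δy|)+1 lattice points, so counting each shared vertex once the boundary has gcd(16,5) + gcd(14,7) + gcd(9,9) + gcd(5,13) + gcd(29,70) + gcd(6,6) + gcd(67,54) = 1+7+9+1+1+6+1 = 26.
By Pick's theorem A = I + B/2 − 1, so I = 1217 − 26/2 + 1 = 1205.

1205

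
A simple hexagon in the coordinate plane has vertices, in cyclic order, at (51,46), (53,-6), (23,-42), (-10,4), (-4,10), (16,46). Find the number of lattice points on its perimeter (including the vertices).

54

The number of boundary lattice points is Σ gcd(|Δx|,|Δy|) = gcd(2,52) + gcd(30,36) + gcd(33,46) + gcd(6,6) + gcd(20,36) + gcd(35,0) = 2+6+1+6+4+35 = 54.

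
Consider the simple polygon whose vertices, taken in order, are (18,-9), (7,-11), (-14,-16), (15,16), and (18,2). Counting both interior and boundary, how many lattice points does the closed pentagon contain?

Using the shoelace formula, 2A = |[18·(-11) − 7·(-9)] + [7·(-16) − (-14)·(-11)] + [(-14)·16 − 15·(-16)] + [15·2 − 18·16] + [18·(-9) − 18·2]| = 841, so the area is 841/2.
The number of boundary lattice points is Σ gcd(|Δx|,|Δy|) = gcd(11,2) + gcd(21,5) + gcd(29,32) + gcd(3,14) + gcd(0,11) = 1+1+1+1+11 = 15.
Pick's theorem gives I = A − B/2 + 1 = 841/2 − 15/2 + 1 = 414, so the closed region contains I + B = 414 + 15 = 429 lattice points.

429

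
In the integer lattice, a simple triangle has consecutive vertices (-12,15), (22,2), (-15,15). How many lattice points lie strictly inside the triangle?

18

Using the shoelace formula, 2A = |((-12)·2 − 22·15) + (22·15 − (-15)·2) + ((-15)·15 − (-12)·15)| = 39, so the area is 39/2.
The number of boundary lattice points is Σ gcd(|Δx|,|Δy|) = gcd(34,13) + gcd(37,13) + gcd(3,0) = 1+1+3 = 5.
Pick's theorem gives I = A − B/2 + 1 = 39/2 − 5/2 + 1 = 18.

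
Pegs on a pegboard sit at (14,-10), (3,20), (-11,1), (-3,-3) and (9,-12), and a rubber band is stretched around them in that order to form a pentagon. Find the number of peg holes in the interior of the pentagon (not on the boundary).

351

The shoelace formula gives twice the area as |(14·20 − 3·(-10)) + (3·1 − (-11)·20) + ((-11)·(-3) − (-3)·1) + ((-3)·(-12) − 9·(-3)) + (9·(-10) − 14·(-12))| = 710, so the area is 355.
Along each edge there are gcd(|Δx|,|Δy|)+1 lattice points, so counting each shared vertex once the boundary has gcd(11,30) + gcd(14,19) + gcd(8,4) + gcd(12,9) + gcd(5,2) = 1+1+4+3+1 = 10.
By Pick's theorem A = I + B/2 − 1, so I = 355 − 10/2 + 1 = 351.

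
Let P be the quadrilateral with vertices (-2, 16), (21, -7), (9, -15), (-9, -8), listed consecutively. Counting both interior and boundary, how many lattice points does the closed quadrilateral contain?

By the shoelace formula, twice the signed area is |[(-2)·(-7) − 21·16] + [21·(-15) − 9·(-7)] + [9·(-8) − (-9)·(-15)] + [(-9)·16 − (-2)·(-8)]| = 941, so the area is 941/2.
Summing gcd(|Δx|,|Δy|) over the edges gives the boundary count: gcd(23,23) + gcd(12,8) + gcd(18,7) + gcd(7,24) = 23+4+1+1 = 29.
Pick's theorem gives I = A − B/2 + 1 = 941/2 − 29/2 + 1 = 457, so the closed region contains I + B = 457 + 29 = 486 lattice points.

486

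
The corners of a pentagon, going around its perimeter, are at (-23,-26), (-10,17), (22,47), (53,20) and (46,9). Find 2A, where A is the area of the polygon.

4978

Using the shoelace formula, 2A = |[(-23)·17 − (-10)·(-26)] + [(-10)·47 − 22·17] + [22·20 − 53·47] + [53·9 − 46·20] + [46·(-26) − (-23)·9]| = 4978, so the area is 2489.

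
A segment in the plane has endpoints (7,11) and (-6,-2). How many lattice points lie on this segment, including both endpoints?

The number of lattice points on a segment between lattice points is gcd(|Δx|,|Δy|) + 1 = gcd(13,13) + 1 = 13 + 1 = 14.

14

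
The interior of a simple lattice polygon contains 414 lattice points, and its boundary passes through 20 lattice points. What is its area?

Pick's theorem states A = I + B/2 − 1, so A = 414 + 20/2 − 1 = 423.

423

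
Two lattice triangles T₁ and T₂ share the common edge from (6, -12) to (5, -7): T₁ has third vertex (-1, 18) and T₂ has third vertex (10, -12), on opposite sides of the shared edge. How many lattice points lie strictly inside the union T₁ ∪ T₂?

The union is the simple quadrilateral with vertices (6, -12), (-1, 18), (5, -7), (10, -12) in order.
By the shoelace formula, twice the signed area is |[6·18 − (-1)·(-12)] + [(-1)·(-7) − 5·18] + [5·(-12) − 10·(-7)] + [10·(-12) − 6·(-12)]| = 25, so the area is 12.5.
Summing gcd(|Δx|,|Δy|) over the edges gives the boundary count: gcd(7,30) + gcd(6,25) + gcd(5,5) + gcd(4,0) = 1+1+5+4 = 11.
By Pick's theorem I = A − B/2 + 1 = 12.5 − 11/2 + 1 = 8.

8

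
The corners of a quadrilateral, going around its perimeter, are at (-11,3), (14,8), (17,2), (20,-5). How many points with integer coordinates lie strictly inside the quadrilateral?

Using the shoelace formula, 2A = |[(-11)·8 − 14·3] + [14·2 − 17·8] + [17·(-5) − 20·2] + [20·3 − (-11)·(-5)]| = 358, so the area is 179.
Summing gcd(|Δx|,|Δy|) over the edges gives the boundary count: gcd(25,5) + gcd(3,6) + gcd(3,7) + gcd(31,8) = 5+3+1+1 = 10.
Pick's theorem gives I = A − B/2 + 1 = 179 − 10/2 + 1 = 175.

175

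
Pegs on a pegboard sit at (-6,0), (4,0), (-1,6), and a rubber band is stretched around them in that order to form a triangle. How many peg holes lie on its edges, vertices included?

12

Summing gcd(|Δx|,|Δy|) over the edges gives the boundary count: gcd(10,0) + gcd(5,6) + gcd(5,6) = 10+1+1 = 12.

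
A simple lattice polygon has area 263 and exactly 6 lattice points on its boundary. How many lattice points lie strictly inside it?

261

Pick's theorem A = I + B/2 − 1 rearranges to I = A − B/2 + 1 = 263 − 6/2 + 1 = 261.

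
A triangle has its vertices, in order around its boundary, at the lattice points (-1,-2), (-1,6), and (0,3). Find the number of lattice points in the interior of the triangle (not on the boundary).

The shoelace formula gives twice the area as |((-1)·6 − (-1)·(-2)) + ((-1)·3 − 0·6) + (0·(-2) − (-1)·3)| = 8, so the area is 4.
The number of boundary lattice points is Σ gcd(|Δx|,|Δy|) = gcd(0,8) + gcd(1,3) + gcd(1,5) = 8+1+1 = 10.
Pick's theorem gives I = A − B/2 + 1 = 4 − 10/2 + 1 = 0.

0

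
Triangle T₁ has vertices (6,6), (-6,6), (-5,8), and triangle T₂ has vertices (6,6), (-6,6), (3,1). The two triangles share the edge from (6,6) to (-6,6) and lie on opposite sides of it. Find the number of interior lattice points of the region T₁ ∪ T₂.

41

The union is the simple quadrilateral with vertices (6,6), (-5,8), (-6,6), (3,1) in order.
The shoelace formula gives twice the area as |(6·8 − (-5)·6) + ((-5)·6 − (-6)·8) + ((-6)·1 − 3·6) + (3·6 − 6·1)| = 84, so the area is 42.
The number of boundary lattice points is Σ gcd(|Δx|,|Δy|) = gcd(11,2) + gcd(1,2) + gcd(9,5) + gcd(3,5) = 1+1+1+1 = 4.
By Pick's theorem I = A − B/2 + 1 = 42 − 4/2 + 1 = 41.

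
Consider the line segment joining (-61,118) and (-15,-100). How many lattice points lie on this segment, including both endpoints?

3

The number of lattice points on a segment between lattice points is gcd(|Δx|,|Δy|) + 1 = gcd(46,218) + 1 = 2 + 1 = 3.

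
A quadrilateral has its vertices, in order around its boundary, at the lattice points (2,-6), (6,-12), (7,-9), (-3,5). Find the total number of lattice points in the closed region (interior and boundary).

33

By the shoelace formula, twice the signed area is |[2·(-12) − 6·(-6)] + [6·(-9) − 7·(-12)] + [7·5 − (-3)·(-9)] + [(-3)·(-6) − 2·5]| = 58, so the area is 29.
Summing gcd(|Δx|,|Δy|) over the edges gives the boundary count: gcd(4,6) + gcd(1,3) + gcd(10,14) + gcd(5,11) = 2+1+2+1 = 6.
Pick's theorem gives I = A − B/2 + 1 = 29 − 6/2 + 1 = 27, so the closed region contains I + B = 27 + 6 = 33 lattice points.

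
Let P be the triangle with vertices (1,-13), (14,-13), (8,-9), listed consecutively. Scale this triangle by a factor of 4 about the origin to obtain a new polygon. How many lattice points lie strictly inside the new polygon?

385

Using the shoelace formula, 2A = |(1·(-13) − 14·(-13)) + (14·(-9) − 8·(-13)) + (8·(-13) − 1·(-9))| = 52, so the area is 26.
The number of boundary lattice points is Σ gcd(|Δx|,|Δy|) = gcd(13,0) + gcd(6,4) + gcd(7,4) = 13+2+1 = 16.
Scaling by 4 multiplies the area by 4² = 16 (so the new area is 416) and multiplies the boundary lattice-point count by 4, giving 64.
By Pick's theorem, the interior count of the dilated polygon is 416 − 64/2 + 1 = 385.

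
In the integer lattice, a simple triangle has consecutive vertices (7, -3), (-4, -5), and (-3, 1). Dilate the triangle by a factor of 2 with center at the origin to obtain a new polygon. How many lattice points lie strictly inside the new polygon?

125

The shoelace formula gives twice the area as |[7·(-5) − (-4)·(-3)] + [(-4)·1 − (-3)·(-5)] + [(-3)·(-3) − 7·1]| = 64, so the area is 32.
Summing gcd(|Δx|,|Δy|) over the edges gives the boundary count: gcd(11,2) + gcd(1,6) + gcd(10,4) = 1+1+2 = 4.
Scaling by 2 multiplies the area by 2² = 4 (so the new area is 128) and multiplies the boundary lattice-point count by 2, giving 8.
By Pick's theorem, the interior count of the dilated polygon is 128 − 8/2 + 1 = 125.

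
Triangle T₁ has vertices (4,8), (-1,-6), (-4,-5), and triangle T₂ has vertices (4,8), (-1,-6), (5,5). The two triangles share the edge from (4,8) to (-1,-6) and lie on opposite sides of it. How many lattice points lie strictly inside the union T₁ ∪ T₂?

The union is the simple quadrilateral with vertices (4,8), (-4,-5), (-1,-6), (5,5) in order.
By the shoelace formula, twice the signed area is |[4·(-5) − (-4)·8] + [(-4)·(-6) − (-1)·(-5)] + [(-1)·5 − 5·(-6)] + [5·8 − 4·5]| = 76, so the area is 38.
The number of boundary lattice points is Σ gcd(|Δx|,|Δy|) = gcd(8,13) + gcd(3,1) + gcd(6,11) + gcd(1,3) = 1+1+1+1 = 4.
By Pick's theorem I = A − B/2 + 1 = 38 − 4/2 + 1 = 37.

37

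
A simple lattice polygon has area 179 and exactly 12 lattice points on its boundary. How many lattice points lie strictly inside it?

174

Pick's theorem A = I + B/2 − 1 rearranges to I = A − B/2 + 1 = 179 − 12/2 + 1 = 174.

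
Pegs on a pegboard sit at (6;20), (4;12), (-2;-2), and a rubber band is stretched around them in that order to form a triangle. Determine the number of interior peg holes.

8

By the shoelace formula, twice the signed area is |(6·12 − 4·20) + (4·(-2) − (-2)·12) + ((-2)·20 − 6·(-2))| = 20, so the area is 10.
Along each edge there are gcd(|Δx|,|Δy|)+1 lattice points, so counting each shared vertex once the boundary has gcd(2,8) + gcd(6,14) + gcd(8,22) = 2+2+2 = 6.
By Pick's theorem A = I + B/2 − 1, so I = 10 − 6/2 + 1 = 8.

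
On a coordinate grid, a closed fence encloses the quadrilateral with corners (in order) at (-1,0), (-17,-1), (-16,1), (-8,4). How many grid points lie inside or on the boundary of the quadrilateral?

By the shoelace formula, twice the signed area is |[(-1)·(-1) − (-17)·0] + [(-17)·1 − (-16)·(-1)] + [(-16)·4 − (-8)·1] + [(-8)·0 − (-1)·4]| = 84, so the area is 42.
Along each edge there are gcd(|Δx|,|Δy|)+1 lattice points, so counting each shared vertex once the boundary has gcd(16,1) + gcd(1,2) + gcd(8,3) + gcd(7,4) = 1+1+1+1 = 4.
Pick's theorem gives I = A − B/2 + 1 = 42 − 4/2 + 1 = 41, so the closed region contains I + B = 41 + 4 = 45 lattice points.

45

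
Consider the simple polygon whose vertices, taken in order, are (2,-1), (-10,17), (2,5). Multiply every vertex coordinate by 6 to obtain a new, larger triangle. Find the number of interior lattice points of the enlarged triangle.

The shoelace formula gives twice the area as |[2·17 − (-10)·(-1)] + [(-10)·5 − 2·17] + [2·(-1) − 2·5]| = 72, so the area is 36.
Along each edge there are gcd(|Δx|,|Δy|)+1 lattice points, so counting each shared vertex once the boundary has gcd(12,18) + gcd(12,12) + gcd(0,6) = 6+12+6 = 24.
Scaling by 6 multiplies the area by 6² = 36 (so the new area is 1296) and multiplies the boundary lattice-point count by 6, giving 144.
By Pick's theorem, the interior count of the dilated polygon is 1296 − 144/2 + 1 = 1225.

1225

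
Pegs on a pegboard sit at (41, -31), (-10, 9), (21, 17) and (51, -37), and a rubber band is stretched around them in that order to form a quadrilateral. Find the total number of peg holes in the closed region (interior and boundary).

The shoelace formula gives twice the area as |[41·9 − (-10)·(-31)] + [(-10)·17 − 21·9] + [21·(-37) − 51·17] + [51·(-31) − 41·(-37)]| = 2008, so the area is 1004.
Summing gcd(|Δx|,|Δy|) over the edges gives the boundary count: gcd(51,40) + gcd(31,8) + gcd(30,54) + gcd(10,6) = 1+1+6+2 = 10.
Pick's theorem gives I = A − B/2 + 1 = 1004 − 10/2 + 1 = 1000, so the closed region contains I + B = 1000 + 10 = 1010 lattice points.

1010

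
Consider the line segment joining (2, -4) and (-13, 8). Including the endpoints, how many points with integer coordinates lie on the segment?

The number of lattice points on a segment between lattice points is gcd(|Δx|,|Δy|) + 1 = gcd(15,12) + 1 = 3 + 1 = 4.

4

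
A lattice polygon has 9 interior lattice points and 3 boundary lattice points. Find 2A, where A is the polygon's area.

By Pick's theorem, A = I + B/2 − 1 = 9 + 3/2 − 1 = 19/2.
Hence 2A = 19.

19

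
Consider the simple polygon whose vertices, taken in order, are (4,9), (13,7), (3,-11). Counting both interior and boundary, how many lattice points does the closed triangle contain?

The shoelace formula gives twice the area as |[4·7 − 13·9] + [13·(-11) − 3·7] + [3·9 − 4·(-11)]| = 182, so the area is 91.
The number of boundary lattice points is Σ gcd(|Δx|,|Δy|) = gcd(9,2) + gcd(10,18) + gcd(1,20) = 1+2+1 = 4.
Pick's theorem gives I = A − B/2 + 1 = 91 − 4/2 + 1 = 90, so the closed region contains I + B = 90 + 4 = 94 lattice points.

94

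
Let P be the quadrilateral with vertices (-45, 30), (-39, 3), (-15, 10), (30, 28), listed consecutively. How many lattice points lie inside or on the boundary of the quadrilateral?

The shoelace formula gives twice the area as |[(-45)·3 − (-39)·30] + [(-39)·10 − (-15)·3] + [(-15)·28 − 30·10] + [30·30 − (-45)·28]| = 2130, so the area is 1065.
The number of boundary lattice points is Σ gcd(|Δx|,|Δy|) = gcd(6,27) + gcd(24,7) + gcd(45,18) + gcd(75,2) = 3+1+9+1 = 14.
Pick's theorem gives I = A − B/2 + 1 = 1065 − 14/2 + 1 = 1059, so the closed region contains I + B = 1059 + 14 = 1073 lattice points.

1073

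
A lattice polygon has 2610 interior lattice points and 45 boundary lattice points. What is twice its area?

5263

Pick's theorem states A = I + B/2 − 1, so A = 2610 + 45/2 − 1 = 5263/2.
Hence 2A = 5263.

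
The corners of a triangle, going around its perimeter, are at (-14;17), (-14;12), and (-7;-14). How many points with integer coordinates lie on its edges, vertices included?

The number of boundary lattice points is Σ gcd(|Δx|,|Δy|) = gcd(0,5) + gcd(7,26) + gcd(7,31) = 5+1+1 = 7.

7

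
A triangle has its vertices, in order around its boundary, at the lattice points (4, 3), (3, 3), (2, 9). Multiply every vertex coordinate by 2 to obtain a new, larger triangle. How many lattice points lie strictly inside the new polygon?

By the shoelace formula, twice the signed area is |[4·3 − 3·3] + [3·9 − 2·3] + [2·3 − 4·9]| = 6, so the area is 3.
Along each edge there are gcd(|Δx|,|Δy|)+1 lattice points, so counting each shared vertex once the boundary has gcd(1,0) + gcd(1,6) + gcd(2,6) = 1+1+2 = 4.
Scaling by 2 multiplies the area by 2² = 4 (so the new area is 12) and multiplies the boundary lattice-point count by 2, giving 8.
By Pick's theorem, the interior count of the dilated polygon is 12 − 8/2 + 1 = 9.

9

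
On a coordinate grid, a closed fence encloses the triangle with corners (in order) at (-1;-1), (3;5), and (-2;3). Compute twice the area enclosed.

22

Using the shoelace formula, 2A = |((-1)·5 − 3·(-1)) + (3·3 − (-2)·5) + ((-2)·(-1) − (-1)·3)| = 22, so the area is 11.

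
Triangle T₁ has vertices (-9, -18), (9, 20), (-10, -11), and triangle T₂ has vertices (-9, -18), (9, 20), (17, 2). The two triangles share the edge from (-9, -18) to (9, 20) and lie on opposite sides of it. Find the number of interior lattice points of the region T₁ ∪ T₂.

The union is the simple quadrilateral with vertices (-9, -18), (-10, -11), (9, 20), (17, 2) in order.
Using the shoelace formula, 2A = |((-9)·(-11) − (-10)·(-18)) + ((-10)·20 − 9·(-11)) + (9·2 − 17·20) + (17·(-18) − (-9)·2)| = 792, so the area is 396.
The number of boundary lattice points is Σ gcd(|Δx|,|Δy|) = gcd(1,7) + gcd(19,31) + gcd(8,18) + gcd(26,20) = 1+1+2+2 = 6.
By Pick's theorem I = A − B/2 + 1 = 396 − 6/2 + 1 = 394.

394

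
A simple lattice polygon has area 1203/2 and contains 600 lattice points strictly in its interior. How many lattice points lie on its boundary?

5

Pick's theorem gives A = I + B/2 − 1, so B = 2(A − I + 1) = 2(1203/2 − 600 + 1) = 5.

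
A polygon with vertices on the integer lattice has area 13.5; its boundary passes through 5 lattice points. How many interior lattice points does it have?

12

From Pick's theorem, I = A − B/2 + 1 = 13.5 − 5/2 + 1 = 12.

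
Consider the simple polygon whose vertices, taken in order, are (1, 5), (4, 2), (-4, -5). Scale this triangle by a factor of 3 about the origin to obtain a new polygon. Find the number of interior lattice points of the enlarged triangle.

The shoelace formula gives twice the area as |(1·2 − 4·5) + (4·(-5) − (-4)·2) + ((-4)·5 − 1·(-5))| = 45, so the area is 22.5.
Along each edge there are gcd(|Δx|,|Δy|)+1 lattice points, so counting each shared vertex once the boundary has gcd(3,3) + gcd(8,7) + gcd(5,10) = 3+1+5 = 9.
Scaling by 3 multiplies the area by 3² = 9 (so the new area is 405/2) and multiplies the boundary lattice-point count by 3, giving 27.
By Pick's theorem, the interior count of the dilated polygon is 405/2 − 27/2 + 1 = 190.

190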